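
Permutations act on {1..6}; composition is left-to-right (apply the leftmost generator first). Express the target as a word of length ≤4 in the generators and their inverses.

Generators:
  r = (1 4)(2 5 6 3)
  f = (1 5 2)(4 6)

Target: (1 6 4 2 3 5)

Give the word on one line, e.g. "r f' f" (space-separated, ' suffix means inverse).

  after f': (1 2 5)(4 6)
  after r': (1 3 6)(4 5)
  after r': (1 6 4 2 3 5)

f' r' r'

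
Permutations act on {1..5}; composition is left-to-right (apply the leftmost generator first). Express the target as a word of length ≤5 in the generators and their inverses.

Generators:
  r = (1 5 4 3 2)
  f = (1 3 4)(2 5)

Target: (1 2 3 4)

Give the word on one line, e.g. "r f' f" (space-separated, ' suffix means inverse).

  after r: (1 5 4 3 2)
  after r: (1 4 2 5 3)
  after f: (4 5)
  after r': (1 2 3 4)

r r f r'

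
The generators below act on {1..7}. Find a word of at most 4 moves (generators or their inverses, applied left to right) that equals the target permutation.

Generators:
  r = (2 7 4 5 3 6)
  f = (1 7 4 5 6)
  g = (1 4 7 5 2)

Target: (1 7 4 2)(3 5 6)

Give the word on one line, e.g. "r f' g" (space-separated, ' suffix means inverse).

  after g: (1 4 7 5 2)
  after r': (1 7 4 2)(3 5 6)

g r'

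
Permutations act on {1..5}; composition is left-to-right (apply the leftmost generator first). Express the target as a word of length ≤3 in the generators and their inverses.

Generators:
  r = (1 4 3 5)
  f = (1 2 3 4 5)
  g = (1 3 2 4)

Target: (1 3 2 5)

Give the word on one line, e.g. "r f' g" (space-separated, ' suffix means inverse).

f r' f

  after f: (1 2 3 4 5)
  after r': (1 2 4 3)
  after f: (1 3 2 5)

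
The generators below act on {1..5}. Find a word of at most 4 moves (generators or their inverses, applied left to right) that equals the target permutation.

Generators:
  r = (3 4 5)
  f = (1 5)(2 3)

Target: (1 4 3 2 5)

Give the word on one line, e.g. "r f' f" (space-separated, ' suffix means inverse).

  after f': (1 5)(2 3)
  after r': (1 4 3 2 5)
  after f: (1 4 2)
  after f: (1 4 3 2 5)

f' r' f f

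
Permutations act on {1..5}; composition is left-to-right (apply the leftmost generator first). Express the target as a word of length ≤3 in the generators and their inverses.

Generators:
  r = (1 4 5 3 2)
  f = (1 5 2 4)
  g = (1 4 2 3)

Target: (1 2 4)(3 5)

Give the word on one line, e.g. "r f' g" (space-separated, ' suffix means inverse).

r f'

  after r: (1 4 5 3 2)
  after f': (1 2 4)(3 5)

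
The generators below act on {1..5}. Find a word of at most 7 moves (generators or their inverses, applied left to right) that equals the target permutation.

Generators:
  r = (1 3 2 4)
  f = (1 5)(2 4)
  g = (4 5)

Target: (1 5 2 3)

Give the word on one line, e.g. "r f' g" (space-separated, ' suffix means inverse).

  after r: (1 3 2 4)
  after f: (1 3 4 5)
  after g': (1 3 5)
  after r': (2 3 5 4)
  after f: (1 5 2 3)

r f g' r' f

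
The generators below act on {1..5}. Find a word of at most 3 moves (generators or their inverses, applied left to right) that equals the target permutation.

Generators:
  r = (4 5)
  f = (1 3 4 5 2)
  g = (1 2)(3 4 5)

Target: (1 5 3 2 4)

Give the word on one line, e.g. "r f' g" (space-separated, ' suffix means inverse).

  after f: (1 3 4 5 2)
  after f: (1 4 2 3 5)
  after f: (1 5 3 2 4)

f f f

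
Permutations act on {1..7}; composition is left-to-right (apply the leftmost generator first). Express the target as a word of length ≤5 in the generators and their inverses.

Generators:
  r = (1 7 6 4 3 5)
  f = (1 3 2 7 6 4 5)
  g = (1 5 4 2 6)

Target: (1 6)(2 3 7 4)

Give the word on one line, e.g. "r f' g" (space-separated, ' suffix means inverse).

g' g' f f

  after g': (1 6 2 4 5)
  after g': (1 2 5 6 4)
  after f: (1 7 6 5 4 3 2)
  after f: (1 6)(2 3 7 4)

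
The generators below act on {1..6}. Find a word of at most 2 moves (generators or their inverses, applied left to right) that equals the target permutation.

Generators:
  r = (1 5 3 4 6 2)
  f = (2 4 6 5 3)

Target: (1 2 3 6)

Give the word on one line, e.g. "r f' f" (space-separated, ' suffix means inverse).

  after f: (2 4 6 5 3)
  after r': (1 2 3 6)

f r'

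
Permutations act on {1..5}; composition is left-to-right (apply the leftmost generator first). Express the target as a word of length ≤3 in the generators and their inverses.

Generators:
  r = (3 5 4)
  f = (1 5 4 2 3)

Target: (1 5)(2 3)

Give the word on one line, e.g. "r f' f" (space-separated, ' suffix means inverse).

f' r

  after f': (1 3 2 4 5)
  after r: (1 5)(2 3)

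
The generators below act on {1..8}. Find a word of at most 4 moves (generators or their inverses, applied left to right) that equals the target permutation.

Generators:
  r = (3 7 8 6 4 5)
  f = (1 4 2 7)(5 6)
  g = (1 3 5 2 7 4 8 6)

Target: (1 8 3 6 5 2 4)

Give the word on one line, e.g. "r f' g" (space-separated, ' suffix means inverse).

r r g' r'

  after r: (3 7 8 6 4 5)
  after r: (3 8 4)(5 7 6)
  after g': (1 6 3 4)(2 5)(7 8)
  after r': (1 8 3 6 5 2 4)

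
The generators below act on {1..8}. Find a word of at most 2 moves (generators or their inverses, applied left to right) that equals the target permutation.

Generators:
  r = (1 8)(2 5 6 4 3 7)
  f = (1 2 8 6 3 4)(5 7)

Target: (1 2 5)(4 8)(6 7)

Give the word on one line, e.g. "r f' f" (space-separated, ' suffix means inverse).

r' f'

  after r': (1 8)(2 7 3 4 6 5)
  after f': (1 2 5)(4 8)(6 7)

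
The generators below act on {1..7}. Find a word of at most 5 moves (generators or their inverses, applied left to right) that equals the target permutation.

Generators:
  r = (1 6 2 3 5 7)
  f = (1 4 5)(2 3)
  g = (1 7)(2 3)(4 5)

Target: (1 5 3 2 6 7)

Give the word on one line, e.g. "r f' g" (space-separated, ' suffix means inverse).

g f r' g f

  after g: (1 7)(2 3)(4 5)
  after f: (1 7 4)
  after r': (1 5 3 2 6)(4 7)
  after g: (1 4)(2 6 7 5)
  after f: (1 5 3 2 6 7)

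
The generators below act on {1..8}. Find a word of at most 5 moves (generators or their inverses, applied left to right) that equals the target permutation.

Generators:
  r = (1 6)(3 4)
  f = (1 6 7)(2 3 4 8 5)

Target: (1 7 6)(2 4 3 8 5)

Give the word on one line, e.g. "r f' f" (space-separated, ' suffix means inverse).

r f r

  after r: (1 6)(3 4)
  after f: (1 7)(2 3 8 5)
  after r: (1 7 6)(2 4 3 8 5)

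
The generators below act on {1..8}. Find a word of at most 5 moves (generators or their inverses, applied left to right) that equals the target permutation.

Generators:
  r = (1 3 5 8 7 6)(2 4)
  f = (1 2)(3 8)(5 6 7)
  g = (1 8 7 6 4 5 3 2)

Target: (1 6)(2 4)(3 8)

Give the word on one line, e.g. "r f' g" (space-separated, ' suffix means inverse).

  after g: (1 8 7 6 4 5 3 2)
  after f: (1 3)(4 6)(5 8)
  after r: (1 5 7 6 2 4)
  after f: (1 6)(2 4)(3 8)

g f r f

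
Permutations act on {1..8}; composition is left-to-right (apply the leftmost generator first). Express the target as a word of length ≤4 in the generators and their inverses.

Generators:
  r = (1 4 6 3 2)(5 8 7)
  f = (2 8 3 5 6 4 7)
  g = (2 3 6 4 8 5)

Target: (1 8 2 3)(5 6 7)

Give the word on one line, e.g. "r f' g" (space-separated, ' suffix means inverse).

  after r: (1 4 6 3 2)(5 8 7)
  after r: (1 6 2 4 3)(5 7 8)
  after f': (1 5 4 8 3)(2 6 7)
  after g': (1 8 2 3)(5 6 7)

r r f' g'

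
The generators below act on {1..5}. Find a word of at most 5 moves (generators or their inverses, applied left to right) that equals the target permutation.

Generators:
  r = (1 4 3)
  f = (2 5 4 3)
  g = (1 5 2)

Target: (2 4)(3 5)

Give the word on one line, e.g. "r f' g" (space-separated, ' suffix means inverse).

  after r': (1 3 4)
  after r': (1 4 3)
  after f: (1 3)(2 5 4)
  after f: (1 2 4 5 3)
  after g: (2 4)(3 5)

r' r' f f g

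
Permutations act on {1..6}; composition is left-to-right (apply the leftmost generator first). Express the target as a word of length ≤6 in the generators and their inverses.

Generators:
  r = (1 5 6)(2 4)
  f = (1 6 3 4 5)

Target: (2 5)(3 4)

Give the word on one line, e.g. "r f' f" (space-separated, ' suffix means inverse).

r' f' f' r f'

  after r': (1 6 5)(2 4)
  after f': (2 3 6 4)
  after f': (1 5 4 2 6 3)
  after r: (1 6 3 5 2)
  after f': (2 5)(3 4)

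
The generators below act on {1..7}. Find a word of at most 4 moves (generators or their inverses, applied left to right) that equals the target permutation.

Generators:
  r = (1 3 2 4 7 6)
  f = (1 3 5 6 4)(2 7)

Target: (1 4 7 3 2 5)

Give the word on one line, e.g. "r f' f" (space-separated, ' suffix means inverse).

  after r: (1 3 2 4 7 6)
  after f': (2 6 4)(3 7 5)
  after f': (1 4 7 3 2 5)

r f' f'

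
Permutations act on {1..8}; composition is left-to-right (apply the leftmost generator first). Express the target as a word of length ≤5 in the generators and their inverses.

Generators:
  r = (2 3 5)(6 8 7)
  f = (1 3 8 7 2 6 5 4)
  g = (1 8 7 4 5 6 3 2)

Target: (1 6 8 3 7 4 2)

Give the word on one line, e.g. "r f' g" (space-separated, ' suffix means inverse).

  after r: (2 3 5)(6 8 7)
  after f: (1 3 4)(2 8)(5 6 7)
  after g': (1 6 8 3 7 4 2)

r f g'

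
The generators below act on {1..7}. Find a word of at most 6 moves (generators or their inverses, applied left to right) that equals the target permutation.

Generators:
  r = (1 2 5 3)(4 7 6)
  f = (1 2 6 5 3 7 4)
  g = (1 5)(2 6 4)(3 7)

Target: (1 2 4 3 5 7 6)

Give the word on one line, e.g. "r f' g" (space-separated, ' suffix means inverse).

g g g f' f'

  after g: (1 5)(2 6 4)(3 7)
  after g: (2 4 6)
  after g: (1 5)(3 7)
  after f': (1 6 2)(4 7 5)
  after f': (1 2 4 3 5 7 6)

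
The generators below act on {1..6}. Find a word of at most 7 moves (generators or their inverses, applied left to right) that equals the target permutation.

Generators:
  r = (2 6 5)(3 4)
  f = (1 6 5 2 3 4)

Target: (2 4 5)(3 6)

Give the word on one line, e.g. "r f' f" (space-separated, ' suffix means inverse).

f' f' r' f r'

  after f': (1 4 3 2 5 6)
  after f': (1 3 5)(2 6 4)
  after r': (1 4 5)(3 6)
  after f: (2 3 5 6 4)
  after r': (2 4 5)(3 6)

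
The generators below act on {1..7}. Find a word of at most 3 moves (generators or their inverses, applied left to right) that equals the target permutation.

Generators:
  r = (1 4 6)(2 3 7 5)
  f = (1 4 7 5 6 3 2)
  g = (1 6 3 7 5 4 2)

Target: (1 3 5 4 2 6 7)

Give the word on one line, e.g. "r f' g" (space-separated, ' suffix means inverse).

  after f': (1 2 3 6 5 7 4)
  after f': (1 3 5 4 2 6 7)

f' f'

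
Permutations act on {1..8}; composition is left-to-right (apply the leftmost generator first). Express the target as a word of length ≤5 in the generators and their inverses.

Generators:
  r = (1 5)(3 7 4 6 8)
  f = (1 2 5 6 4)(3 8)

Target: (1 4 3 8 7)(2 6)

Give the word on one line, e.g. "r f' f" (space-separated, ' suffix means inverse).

  after f': (1 4 6 5 2)(3 8)
  after r: (1 6)(2 5)(4 8 7)
  after f: (1 4 3 8 7)(2 6)

f' r f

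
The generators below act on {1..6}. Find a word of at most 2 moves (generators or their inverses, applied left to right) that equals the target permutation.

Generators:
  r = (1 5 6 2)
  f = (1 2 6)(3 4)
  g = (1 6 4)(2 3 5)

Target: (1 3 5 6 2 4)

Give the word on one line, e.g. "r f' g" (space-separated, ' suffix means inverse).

  after r': (1 2 6 5)
  after g: (1 3 5 6 2 4)

r' g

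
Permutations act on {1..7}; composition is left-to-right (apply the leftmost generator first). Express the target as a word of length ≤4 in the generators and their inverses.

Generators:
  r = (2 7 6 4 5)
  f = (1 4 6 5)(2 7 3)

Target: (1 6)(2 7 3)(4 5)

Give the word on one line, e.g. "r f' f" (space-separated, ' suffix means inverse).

f' f'

  after f': (1 5 6 4)(2 3 7)
  after f': (1 6)(2 7 3)(4 5)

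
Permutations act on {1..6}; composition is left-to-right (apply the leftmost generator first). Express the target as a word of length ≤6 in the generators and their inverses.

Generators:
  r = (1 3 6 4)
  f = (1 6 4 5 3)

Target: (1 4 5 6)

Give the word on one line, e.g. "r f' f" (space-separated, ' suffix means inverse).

  after r': (1 4 6 3)
  after r': (1 6)(3 4)
  after f': (3 6)(4 5)
  after r': (1 4 5 6)

r' r' f' r'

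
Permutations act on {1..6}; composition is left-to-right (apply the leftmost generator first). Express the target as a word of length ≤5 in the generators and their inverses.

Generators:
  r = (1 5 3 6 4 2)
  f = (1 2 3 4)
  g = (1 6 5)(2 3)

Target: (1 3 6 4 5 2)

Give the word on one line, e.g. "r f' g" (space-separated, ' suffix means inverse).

f' r g

  after f': (1 4 3 2)
  after r: (1 2 5 3)(4 6)
  after g: (1 3 6 4 5 2)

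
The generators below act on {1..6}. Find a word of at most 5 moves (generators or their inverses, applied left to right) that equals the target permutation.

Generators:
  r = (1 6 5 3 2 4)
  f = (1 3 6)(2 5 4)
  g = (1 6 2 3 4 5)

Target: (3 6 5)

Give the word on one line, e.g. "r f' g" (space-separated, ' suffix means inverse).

  after f: (1 3 6)(2 5 4)
  after r': (1 5 2 6 4 3)
  after g: (3 6 5)

f r' g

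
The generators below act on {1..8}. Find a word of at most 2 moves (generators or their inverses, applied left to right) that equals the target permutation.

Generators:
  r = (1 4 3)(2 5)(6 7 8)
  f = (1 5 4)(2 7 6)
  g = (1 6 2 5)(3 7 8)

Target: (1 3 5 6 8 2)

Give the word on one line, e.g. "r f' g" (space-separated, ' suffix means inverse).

  after r': (1 3 4)(2 5)(6 8 7)
  after f': (1 3 5 6 8 2)

r' f'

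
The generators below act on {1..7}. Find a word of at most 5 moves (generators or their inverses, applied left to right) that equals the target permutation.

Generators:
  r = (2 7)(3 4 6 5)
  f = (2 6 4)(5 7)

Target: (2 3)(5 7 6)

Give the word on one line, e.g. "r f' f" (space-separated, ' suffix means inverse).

r' f' r

  after r': (2 7)(3 5 6 4)
  after f': (2 5)(3 7 4)
  after r: (2 3)(5 7 6)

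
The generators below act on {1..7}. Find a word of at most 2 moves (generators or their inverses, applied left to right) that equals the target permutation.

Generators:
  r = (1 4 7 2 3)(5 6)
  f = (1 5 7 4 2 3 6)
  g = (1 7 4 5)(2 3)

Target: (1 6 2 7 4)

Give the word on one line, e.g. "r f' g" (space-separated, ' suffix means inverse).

  after f': (1 6 3 2 4 7 5)
  after g': (1 6 2 7 4)

f' g'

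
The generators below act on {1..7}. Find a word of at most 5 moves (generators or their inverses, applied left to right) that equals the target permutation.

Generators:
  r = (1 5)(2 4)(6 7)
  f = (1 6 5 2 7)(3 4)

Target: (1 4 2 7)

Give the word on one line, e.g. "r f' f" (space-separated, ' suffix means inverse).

  after f': (1 7 2 5 6)(3 4)
  after f': (1 2 6 7 5)
  after r': (1 4 2 7)

f' f' r'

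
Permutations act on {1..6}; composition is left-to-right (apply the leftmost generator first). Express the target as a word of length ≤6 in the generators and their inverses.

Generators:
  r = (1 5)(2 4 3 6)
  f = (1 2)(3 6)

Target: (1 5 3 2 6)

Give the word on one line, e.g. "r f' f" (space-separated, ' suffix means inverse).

r f r' r'

  after r: (1 5)(2 4 3 6)
  after f: (1 5 2 4 6)
  after r': (3 4)(5 6)
  after r': (1 5 3 2 6)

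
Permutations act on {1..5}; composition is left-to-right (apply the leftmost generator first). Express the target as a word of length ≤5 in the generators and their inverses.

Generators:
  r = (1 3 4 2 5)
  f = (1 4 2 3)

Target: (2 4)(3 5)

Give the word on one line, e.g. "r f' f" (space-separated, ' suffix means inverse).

f' r f'

  after f': (1 3 2 4)
  after r: (1 4 3 5)
  after f': (2 4)(3 5)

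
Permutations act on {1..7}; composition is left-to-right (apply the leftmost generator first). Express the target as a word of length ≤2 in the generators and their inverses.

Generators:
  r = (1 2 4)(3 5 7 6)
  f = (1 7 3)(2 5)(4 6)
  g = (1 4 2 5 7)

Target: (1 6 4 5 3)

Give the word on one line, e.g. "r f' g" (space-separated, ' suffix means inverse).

  after g: (1 4 2 5 7)
  after f: (1 6 4 5 3)

g f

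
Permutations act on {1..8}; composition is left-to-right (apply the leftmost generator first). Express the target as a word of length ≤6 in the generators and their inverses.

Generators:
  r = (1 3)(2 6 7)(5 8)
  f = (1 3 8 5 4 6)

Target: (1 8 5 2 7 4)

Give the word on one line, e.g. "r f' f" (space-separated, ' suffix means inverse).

  after f: (1 3 8 5 4 6)
  after f: (1 8 4)(3 5 6)
  after r': (1 5 2 7 6)(3 8 4)
  after f': (1 8 5 2 7 4)

f f r' f'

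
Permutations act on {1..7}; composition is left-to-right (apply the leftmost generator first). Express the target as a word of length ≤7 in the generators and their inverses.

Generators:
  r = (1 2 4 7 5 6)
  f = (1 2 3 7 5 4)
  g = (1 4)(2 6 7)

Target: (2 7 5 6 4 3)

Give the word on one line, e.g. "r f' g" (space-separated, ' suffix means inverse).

r' r' r' g f'

  after r': (1 6 5 7 4 2)
  after r': (1 5 4)(2 6 7)
  after r': (1 7)(2 5)(4 6)
  after g: (1 2 5 6)(4 7)
  after f': (2 7 5 6 4 3)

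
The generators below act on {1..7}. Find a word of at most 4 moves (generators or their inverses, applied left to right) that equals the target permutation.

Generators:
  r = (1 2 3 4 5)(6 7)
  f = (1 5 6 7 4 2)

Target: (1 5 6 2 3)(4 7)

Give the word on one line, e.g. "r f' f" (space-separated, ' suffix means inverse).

r f f

  after r: (1 2 3 4 5)(6 7)
  after f: (2 3)(4 6)
  after f: (1 5 6 2 3)(4 7)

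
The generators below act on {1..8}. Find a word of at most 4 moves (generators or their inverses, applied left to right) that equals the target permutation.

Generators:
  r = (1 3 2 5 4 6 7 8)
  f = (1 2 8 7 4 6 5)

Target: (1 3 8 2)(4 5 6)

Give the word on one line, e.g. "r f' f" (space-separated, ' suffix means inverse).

r f

  after r: (1 3 2 5 4 6 7 8)
  after f: (1 3 8 2)(4 5 6)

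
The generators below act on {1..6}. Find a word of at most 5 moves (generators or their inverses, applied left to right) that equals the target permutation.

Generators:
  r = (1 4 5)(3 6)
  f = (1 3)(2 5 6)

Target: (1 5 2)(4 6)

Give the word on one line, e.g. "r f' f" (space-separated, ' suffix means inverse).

  after f: (1 3)(2 5 6)
  after r: (1 6 2)(3 4 5)
  after r: (1 3 5 6 2 4)
  after f: (2 4 3 6 5)
  after r': (1 5 2)(4 6)

f r r f r'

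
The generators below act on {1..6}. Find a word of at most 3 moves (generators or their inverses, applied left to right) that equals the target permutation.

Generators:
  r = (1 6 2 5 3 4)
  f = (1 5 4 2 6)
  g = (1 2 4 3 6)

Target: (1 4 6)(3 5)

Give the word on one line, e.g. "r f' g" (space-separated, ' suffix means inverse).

  after g': (1 6 3 4 2)
  after g': (1 3 2 6 4)
  after r: (1 4 6)(3 5)

g' g' r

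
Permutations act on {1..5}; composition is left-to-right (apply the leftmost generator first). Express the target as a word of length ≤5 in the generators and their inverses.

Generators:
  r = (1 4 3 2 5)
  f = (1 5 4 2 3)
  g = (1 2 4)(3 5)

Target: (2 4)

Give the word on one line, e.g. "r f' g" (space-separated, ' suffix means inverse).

f' g r

  after f': (1 3 2 4 5)
  after g: (1 5 2)(3 4)
  after r: (2 4)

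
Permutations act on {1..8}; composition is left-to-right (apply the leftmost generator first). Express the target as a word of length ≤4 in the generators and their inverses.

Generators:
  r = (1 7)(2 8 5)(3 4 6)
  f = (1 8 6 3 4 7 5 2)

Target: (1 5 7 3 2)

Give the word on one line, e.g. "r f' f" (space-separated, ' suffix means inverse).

  after r: (1 7)(2 8 5)(3 4 6)
  after r: (2 5 8)(3 6 4)
  after f': (1 2 7 4 6 3 8 5)
  after r': (1 5 7 3 2)

r r f' r'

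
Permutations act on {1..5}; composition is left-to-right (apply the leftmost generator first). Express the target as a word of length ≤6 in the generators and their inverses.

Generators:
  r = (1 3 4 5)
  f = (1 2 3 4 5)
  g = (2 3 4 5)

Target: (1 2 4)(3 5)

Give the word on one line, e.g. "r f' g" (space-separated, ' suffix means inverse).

f' g r r

  after f': (1 5 4 3 2)
  after g: (1 2)
  after r: (1 2 3 4 5)
  after r: (1 2 4)(3 5)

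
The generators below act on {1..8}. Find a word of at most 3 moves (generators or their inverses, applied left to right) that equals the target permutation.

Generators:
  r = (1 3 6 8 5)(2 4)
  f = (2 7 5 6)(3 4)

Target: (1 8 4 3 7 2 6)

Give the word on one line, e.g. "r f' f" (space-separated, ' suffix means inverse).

r' r' f'

  after r': (1 5 8 6 3)(2 4)
  after r': (1 8 3 5 6)
  after f': (1 8 4 3 7 2 6)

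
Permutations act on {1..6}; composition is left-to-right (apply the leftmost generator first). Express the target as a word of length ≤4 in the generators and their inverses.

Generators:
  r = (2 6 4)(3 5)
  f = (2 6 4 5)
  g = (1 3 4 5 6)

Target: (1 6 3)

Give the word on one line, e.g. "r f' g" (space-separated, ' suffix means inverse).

  after g': (1 6 5 4 3)
  after r: (1 4 5 2 6 3)
  after f': (1 6 3)

g' r f'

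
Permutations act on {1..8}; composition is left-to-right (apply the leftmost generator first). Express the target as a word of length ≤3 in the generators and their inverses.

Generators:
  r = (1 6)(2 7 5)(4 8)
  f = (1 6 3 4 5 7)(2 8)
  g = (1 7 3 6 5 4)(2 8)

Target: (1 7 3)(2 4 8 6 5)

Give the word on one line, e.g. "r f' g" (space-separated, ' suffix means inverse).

  after r: (1 6)(2 7 5)(4 8)
  after g': (1 3 7 6 4 2)(5 8)
  after g': (1 7 3)(2 4 8 6 5)

r g' g'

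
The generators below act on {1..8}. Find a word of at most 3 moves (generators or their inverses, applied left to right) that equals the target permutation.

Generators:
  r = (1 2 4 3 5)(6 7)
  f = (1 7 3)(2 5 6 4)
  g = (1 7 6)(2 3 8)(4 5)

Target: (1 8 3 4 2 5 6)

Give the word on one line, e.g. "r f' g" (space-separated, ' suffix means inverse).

r g'

  after r: (1 2 4 3 5)(6 7)
  after g': (1 8 3 4 2 5 6)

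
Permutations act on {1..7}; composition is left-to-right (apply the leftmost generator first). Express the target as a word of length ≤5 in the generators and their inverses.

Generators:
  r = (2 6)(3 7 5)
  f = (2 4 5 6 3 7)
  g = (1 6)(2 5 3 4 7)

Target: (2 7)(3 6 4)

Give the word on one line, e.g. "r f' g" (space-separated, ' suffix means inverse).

r f r

  after r: (2 6)(3 7 5)
  after f: (2 3)(4 5 7 6)
  after r: (2 7)(3 6 4)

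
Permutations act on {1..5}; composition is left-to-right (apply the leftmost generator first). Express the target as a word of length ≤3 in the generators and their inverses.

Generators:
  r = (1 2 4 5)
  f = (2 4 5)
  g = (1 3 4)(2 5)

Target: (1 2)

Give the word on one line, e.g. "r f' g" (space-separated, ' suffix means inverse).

  after f': (2 5 4)
  after r: (1 2)

f' r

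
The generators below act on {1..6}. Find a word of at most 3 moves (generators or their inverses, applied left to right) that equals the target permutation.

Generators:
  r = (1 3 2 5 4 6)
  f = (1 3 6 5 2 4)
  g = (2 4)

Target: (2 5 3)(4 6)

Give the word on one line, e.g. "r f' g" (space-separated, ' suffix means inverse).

  after f: (1 3 6 5 2 4)
  after r': (2 5 3 4 6)
  after g: (2 5 3)(4 6)

f r' g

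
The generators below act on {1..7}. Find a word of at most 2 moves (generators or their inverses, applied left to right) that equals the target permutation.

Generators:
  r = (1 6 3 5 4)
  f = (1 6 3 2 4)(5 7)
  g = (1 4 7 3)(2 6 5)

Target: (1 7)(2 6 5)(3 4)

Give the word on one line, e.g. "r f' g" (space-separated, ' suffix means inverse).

g' g'

  after g': (1 3 7 4)(2 5 6)
  after g': (1 7)(2 6 5)(3 4)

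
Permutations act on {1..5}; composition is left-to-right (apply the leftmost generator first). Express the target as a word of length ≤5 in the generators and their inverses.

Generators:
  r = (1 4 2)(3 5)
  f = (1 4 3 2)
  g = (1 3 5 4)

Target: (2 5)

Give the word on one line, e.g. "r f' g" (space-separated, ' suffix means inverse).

r g' r f' r'

  after r: (1 4 2)(3 5)
  after g': (1 5)(2 4)
  after r: (1 3 5 4)
  after f': (1 4 2 3 5)
  after r': (2 5)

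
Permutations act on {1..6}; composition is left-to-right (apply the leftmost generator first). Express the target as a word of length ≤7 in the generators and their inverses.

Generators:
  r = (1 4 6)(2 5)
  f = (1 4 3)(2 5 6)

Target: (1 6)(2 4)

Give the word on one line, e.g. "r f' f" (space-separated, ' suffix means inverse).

  after r': (1 6 4)(2 5)
  after f': (1 5 6)(3 4)
  after f': (1 2 6 3)
  after r: (1 5 2)(3 4 6)
  after f: (1 6)(2 4)

r' f' f' r f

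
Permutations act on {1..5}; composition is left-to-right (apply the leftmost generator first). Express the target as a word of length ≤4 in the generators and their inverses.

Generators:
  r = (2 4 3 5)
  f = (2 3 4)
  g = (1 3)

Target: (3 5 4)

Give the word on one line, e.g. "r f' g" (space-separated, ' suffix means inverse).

r' f f r

  after r': (2 5 3 4)
  after f: (2 5 4 3)
  after f: (2 5)
  after r: (3 5 4)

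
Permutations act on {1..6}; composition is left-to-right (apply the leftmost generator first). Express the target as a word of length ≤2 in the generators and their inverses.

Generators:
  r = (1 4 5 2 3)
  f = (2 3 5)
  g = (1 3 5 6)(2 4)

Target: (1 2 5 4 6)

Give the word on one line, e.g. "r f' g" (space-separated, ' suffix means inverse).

  after r: (1 4 5 2 3)
  after g: (1 2 5 4 6)

r g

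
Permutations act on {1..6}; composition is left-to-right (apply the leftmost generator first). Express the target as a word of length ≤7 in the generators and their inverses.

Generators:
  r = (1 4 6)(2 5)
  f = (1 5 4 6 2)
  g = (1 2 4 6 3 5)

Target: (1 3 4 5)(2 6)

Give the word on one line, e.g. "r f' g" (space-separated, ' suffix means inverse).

g r g f g'

  after g: (1 2 4 6 3 5)
  after r: (1 5 4)(2 6 3)
  after g: (2 3 4)(5 6)
  after f: (1 5 2 3 6 4)
  after g': (1 3 4 5)(2 6)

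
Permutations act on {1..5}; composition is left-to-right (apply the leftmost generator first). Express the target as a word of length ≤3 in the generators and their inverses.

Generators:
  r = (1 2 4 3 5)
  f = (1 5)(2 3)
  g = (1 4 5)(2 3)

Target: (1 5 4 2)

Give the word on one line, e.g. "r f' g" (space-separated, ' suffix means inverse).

  after g: (1 4 5)(2 3)
  after r: (1 3 4)(2 5)
  after r: (1 5 4 2)

g r r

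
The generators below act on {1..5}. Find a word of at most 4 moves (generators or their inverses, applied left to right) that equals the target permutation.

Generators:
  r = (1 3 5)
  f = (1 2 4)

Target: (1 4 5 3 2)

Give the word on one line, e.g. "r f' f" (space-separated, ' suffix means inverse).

  after f: (1 2 4)
  after r': (1 2 4 5 3)
  after f: (1 4 5 3 2)

f r' f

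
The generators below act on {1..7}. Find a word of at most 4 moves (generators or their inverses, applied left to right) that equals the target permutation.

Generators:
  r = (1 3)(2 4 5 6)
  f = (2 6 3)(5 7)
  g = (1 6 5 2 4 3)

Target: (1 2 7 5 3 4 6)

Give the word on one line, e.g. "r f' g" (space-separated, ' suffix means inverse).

  after g': (1 3 4 2 5 6)
  after f: (1 2 7 5 3 4 6)

g' f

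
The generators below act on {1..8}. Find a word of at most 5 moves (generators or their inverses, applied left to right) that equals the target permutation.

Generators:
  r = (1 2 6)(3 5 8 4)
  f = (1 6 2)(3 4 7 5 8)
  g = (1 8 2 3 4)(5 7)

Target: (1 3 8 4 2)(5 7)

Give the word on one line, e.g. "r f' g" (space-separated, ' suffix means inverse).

  after g: (1 8 2 3 4)(5 7)
  after r': (1 5 7 3 8)(2 4 6)
  after g': (1 7 2 3)(4 6 8)
  after g': (1 5 7 8 3 4 6)
  after r': (1 3 8 4 2)(5 7)

g r' g' g' r'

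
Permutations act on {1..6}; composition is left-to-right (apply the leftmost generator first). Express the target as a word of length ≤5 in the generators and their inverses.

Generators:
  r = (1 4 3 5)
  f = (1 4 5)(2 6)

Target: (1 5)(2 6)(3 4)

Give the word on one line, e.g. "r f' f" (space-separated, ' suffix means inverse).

  after r': (1 5 3 4)
  after f': (1 4 5 3)(2 6)
  after r': (2 6)(3 5 4)
  after f: (1 4 3)
  after f: (1 5)(2 6)(3 4)

r' f' r' f f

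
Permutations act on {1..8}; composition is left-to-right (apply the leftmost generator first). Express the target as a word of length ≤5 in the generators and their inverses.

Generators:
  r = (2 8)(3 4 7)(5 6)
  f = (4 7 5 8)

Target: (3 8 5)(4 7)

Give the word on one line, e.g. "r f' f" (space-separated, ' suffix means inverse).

r' r' f' r' r'

  after r': (2 8)(3 7 4)(5 6)
  after r': (3 4 7)
  after f': (3 8 5 7)
  after r': (2 8 6 5 4 3)
  after r': (3 8 5)(4 7)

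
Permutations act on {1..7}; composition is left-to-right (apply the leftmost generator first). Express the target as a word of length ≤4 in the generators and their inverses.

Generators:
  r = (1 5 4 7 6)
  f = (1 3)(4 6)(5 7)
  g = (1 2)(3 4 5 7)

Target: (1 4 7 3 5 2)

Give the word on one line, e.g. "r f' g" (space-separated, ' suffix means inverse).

f' r r g

  after f': (1 3)(4 6)(5 7)
  after r: (1 3 5 6 7 4)
  after r: (1 3 4 5)
  after g: (1 4 7 3 5 2)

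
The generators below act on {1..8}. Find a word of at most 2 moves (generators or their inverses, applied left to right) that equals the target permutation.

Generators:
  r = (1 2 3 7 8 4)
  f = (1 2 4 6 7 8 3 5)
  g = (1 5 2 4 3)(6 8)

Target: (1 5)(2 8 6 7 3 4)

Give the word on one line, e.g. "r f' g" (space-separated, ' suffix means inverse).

g r'

  after g: (1 5 2 4 3)(6 8)
  after r': (1 5)(2 8 6 7 3 4)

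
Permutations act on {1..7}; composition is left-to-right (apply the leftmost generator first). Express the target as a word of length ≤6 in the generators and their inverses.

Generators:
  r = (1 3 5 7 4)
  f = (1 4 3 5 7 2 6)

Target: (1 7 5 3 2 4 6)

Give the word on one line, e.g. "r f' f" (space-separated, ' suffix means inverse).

f' r f' r f'

  after f': (1 6 2 7 5 3 4)
  after r: (1 6 2 4 3)
  after f': (1 2)(3 6 7 5)
  after r: (1 2 3 6 4)
  after f': (1 7 5 3 2 4 6)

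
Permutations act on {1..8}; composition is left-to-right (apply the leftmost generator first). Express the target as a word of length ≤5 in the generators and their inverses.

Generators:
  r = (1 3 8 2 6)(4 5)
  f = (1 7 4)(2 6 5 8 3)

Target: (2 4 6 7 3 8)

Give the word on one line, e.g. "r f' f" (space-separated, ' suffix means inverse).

  after f: (1 7 4)(2 6 5 8 3)
  after r: (1 7 5 2)(3 6 4)
  after f: (1 4 2 7 8 3 5 6)
  after f: (2 4 6 7 3 8)

f r f f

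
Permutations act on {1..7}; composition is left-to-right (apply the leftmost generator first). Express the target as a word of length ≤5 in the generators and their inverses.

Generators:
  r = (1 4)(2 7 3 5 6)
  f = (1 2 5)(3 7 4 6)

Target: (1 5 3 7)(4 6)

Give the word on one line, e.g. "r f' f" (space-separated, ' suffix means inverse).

r f f r

  after r: (1 4)(2 7 3 5 6)
  after f: (1 6 5 3)(2 4)
  after f: (1 3 2 6)(4 5 7)
  after r: (1 5 3 7)(4 6)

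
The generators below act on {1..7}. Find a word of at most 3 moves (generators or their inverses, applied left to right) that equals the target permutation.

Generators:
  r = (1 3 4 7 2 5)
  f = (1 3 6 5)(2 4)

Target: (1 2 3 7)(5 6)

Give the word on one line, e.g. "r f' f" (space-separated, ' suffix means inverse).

r r f

  after r: (1 3 4 7 2 5)
  after r: (1 4 2)(3 7 5)
  after f: (1 2 3 7)(5 6)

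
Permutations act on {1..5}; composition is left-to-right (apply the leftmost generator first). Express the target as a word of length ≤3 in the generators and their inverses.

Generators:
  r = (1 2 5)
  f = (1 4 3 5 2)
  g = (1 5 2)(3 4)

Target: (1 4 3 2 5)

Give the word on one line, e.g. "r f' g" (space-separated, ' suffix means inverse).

f r'

  after f: (1 4 3 5 2)
  after r': (1 4 3 2 5)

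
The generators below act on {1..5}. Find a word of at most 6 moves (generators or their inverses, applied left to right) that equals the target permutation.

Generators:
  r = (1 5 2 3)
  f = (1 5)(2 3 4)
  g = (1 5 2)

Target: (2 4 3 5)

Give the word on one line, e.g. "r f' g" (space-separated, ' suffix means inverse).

  after r: (1 5 2 3)
  after r: (1 2)(3 5)
  after g': (1 5 3)
  after f': (2 4 3 5)

r r g' f'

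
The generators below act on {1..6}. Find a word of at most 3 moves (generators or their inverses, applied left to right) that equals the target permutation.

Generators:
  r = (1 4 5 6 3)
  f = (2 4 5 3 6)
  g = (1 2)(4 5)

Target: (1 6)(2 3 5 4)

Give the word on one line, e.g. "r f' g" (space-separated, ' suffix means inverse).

r' g r'

  after r': (1 3 6 5 4)
  after g: (1 3 6 4 2)
  after r': (1 6)(2 3 5 4)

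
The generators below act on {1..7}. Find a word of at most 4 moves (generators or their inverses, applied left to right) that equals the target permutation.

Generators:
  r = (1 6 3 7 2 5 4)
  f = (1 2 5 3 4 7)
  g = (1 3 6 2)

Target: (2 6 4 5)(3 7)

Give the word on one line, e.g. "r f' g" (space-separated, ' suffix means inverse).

g g r'

  after g: (1 3 6 2)
  after g: (1 6)(2 3)
  after r': (2 6 4 5)(3 7)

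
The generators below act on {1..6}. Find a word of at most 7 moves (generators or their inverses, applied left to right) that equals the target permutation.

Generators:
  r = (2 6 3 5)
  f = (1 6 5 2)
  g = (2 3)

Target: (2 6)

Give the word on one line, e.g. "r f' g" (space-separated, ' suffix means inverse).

f g' r' f g'

  after f: (1 6 5 2)
  after g': (1 6 5 3 2)
  after r': (1 2)(3 5 6)
  after f: (2 6 3)
  after g': (2 6)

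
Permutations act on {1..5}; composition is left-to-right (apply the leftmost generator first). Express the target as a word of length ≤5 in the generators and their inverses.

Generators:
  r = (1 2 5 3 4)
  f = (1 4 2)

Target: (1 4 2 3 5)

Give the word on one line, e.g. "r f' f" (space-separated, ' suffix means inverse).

  after f': (1 2 4)
  after r': (2 3 5)
  after f: (1 4 2 3 5)

f' r' f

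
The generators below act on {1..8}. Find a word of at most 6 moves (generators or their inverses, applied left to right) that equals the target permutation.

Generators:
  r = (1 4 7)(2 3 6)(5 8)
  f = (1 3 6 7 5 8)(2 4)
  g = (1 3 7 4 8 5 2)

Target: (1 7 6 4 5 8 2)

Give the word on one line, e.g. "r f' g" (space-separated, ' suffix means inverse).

  after r: (1 4 7)(2 3 6)(5 8)
  after f: (1 2 6 4 5)(3 7)
  after r: (1 3)(4 8 5)(6 7)
  after g: (1 7 6 4 5 8 2)

r f r g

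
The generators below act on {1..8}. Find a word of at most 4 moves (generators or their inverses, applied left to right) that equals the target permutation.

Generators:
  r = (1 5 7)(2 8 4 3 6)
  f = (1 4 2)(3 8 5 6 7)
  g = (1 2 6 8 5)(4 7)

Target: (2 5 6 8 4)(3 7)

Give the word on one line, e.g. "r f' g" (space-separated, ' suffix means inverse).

  after r: (1 5 7)(2 8 4 3 6)
  after g': (1 8 7 5 4 3 2 6)
  after f: (1 5 2 7 6 4 8 3)
  after r': (2 5 6 8 4)(3 7)

r g' f r'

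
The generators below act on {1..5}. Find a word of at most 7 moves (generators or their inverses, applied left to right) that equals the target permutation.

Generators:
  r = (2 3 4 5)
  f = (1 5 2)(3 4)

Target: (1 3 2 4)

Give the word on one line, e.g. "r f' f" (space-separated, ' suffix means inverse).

  after f: (1 5 2)(3 4)
  after f: (1 2 5)
  after r: (1 3 4 5)
  after f': (1 4)(2 5)
  after r': (1 3 2 4)

f f r f' r'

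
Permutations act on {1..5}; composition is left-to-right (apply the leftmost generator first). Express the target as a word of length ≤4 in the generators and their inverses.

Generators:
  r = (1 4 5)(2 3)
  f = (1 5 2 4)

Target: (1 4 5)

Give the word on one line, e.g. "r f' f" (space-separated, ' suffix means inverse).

r' r'

  after r': (1 5 4)(2 3)
  after r': (1 4 5)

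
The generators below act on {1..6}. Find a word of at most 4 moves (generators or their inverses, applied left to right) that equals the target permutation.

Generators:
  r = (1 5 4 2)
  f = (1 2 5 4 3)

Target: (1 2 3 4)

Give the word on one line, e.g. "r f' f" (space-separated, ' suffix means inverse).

r' r' r' f'

  after r': (1 2 4 5)
  after r': (1 4)(2 5)
  after r': (1 5 4 2)
  after f': (1 2 3 4)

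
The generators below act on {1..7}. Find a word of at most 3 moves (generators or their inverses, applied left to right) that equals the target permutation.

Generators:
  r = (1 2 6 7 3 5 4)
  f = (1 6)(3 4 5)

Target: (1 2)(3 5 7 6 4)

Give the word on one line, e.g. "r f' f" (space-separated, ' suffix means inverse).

f r'

  after f: (1 6)(3 4 5)
  after r': (1 2)(3 5 7 6 4)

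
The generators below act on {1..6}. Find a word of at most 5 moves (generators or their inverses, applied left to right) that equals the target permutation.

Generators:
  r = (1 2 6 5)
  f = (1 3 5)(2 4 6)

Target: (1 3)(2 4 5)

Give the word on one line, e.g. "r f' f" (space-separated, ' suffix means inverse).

  after f': (1 5 3)(2 6 4)
  after f': (1 3 5)(2 4 6)
  after r: (1 3)(2 4 5)

f' f' r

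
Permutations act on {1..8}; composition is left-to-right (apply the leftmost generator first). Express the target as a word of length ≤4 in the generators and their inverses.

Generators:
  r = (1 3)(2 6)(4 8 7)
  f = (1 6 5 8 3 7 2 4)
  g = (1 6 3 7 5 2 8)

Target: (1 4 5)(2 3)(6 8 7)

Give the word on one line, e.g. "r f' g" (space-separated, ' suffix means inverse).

  after f': (1 4 2 7 3 8 5 6)
  after g': (1 4 5)(2 3)(6 8 7)

f' g'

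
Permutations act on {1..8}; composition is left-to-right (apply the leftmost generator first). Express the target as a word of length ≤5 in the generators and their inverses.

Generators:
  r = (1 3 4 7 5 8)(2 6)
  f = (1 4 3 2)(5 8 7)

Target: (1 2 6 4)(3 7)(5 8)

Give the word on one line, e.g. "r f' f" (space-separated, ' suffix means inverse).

r f r r

  after r: (1 3 4 7 5 8)(2 6)
  after f: (1 2 6)(4 5 7 8)
  after r: (1 6 3 4 8 7)
  after r: (1 2 6 4)(3 7)(5 8)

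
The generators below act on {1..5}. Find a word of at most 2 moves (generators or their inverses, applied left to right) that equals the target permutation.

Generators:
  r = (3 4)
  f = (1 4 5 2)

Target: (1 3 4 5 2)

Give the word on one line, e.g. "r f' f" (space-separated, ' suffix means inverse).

  after f: (1 4 5 2)
  after r: (1 3 4 5 2)

f r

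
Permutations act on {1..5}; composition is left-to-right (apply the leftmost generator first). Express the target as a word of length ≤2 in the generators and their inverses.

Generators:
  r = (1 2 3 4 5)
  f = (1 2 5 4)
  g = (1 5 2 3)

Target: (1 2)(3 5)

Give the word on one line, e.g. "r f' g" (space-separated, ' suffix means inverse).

  after g': (1 3 2 5)
  after g': (1 2)(3 5)

g' g'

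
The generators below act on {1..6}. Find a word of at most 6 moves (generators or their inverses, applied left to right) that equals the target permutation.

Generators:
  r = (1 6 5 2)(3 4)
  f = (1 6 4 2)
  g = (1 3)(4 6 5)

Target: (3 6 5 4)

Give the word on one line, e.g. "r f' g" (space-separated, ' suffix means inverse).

r' r' r' f'

  after r': (1 2 5 6)(3 4)
  after r': (1 5)(2 6)
  after r': (1 6 5 2)(3 4)
  after f': (3 6 5 4)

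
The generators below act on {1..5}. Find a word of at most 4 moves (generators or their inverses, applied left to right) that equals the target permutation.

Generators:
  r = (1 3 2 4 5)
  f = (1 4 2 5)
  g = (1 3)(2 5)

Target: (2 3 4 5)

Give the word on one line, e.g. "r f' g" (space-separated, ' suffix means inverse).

g f g'

  after g: (1 3)(2 5)
  after f: (1 3 4 2)
  after g': (2 3 4 5)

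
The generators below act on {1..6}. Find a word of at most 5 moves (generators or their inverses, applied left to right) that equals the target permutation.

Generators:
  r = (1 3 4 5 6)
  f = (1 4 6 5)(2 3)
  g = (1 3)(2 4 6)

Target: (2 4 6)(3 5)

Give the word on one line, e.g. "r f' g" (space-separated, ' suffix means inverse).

  after g: (1 3)(2 4 6)
  after f: (1 2 6 3 4 5)
  after f: (1 3 6 2 5 4)
  after r': (2 4 6)(3 5)

g f f r'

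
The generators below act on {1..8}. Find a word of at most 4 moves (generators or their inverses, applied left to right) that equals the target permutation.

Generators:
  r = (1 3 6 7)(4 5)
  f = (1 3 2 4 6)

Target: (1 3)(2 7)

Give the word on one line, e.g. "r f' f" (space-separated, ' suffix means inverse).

  after f': (1 6 4 2 3)
  after r: (1 7)(2 6 5 4)
  after r: (2 7 3 6 4)
  after f: (1 3)(2 7)

f' r r f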